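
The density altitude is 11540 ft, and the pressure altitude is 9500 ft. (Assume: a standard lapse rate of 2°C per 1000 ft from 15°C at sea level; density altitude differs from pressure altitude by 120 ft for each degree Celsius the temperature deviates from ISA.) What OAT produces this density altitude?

13°C

Density altitude − pressure altitude = 11540 − 9500 = +2040 ft.
At 120 ft/°C that is an ISA deviation of 2040/120 = +17°C.
ISA temperature at 9500 ft = 15 − 2 × (9500/1000) = -4°C.
OAT = ISA + deviation = -4 + (+17) = 13°C.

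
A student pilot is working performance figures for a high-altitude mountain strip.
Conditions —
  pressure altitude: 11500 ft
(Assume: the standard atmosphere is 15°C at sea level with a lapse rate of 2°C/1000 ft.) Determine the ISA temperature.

ISA temperature = 15 − 2 × (11500/1000) = 15 − 23 = -8°C.

-8°C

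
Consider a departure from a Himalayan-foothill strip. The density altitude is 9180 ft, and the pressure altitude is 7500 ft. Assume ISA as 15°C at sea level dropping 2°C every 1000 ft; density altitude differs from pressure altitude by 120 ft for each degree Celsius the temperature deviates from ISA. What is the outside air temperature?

Density altitude − pressure altitude = 9180 − 7500 = +1680 ft.
At 120 ft/°C that is an ISA deviation of 1680/120 = +14°C.
ISA temperature at 7500 ft = 15 − 2 × (7500/1000) = 0°C.
OAT = ISA + deviation = 0 + (+14) = 14°C.

14°C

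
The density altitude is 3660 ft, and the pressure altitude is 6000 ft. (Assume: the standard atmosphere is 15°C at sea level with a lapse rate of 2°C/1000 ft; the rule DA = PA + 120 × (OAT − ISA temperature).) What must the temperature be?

-16.5°C

Density altitude − pressure altitude = 3660 − 6000 = -2340 ft.
At 120 ft/°C that is an ISA deviation of -2340/120 = -19.5°C.
ISA temperature at 6000 ft = 15 − 2 × (6000/1000) = 3°C.
OAT = ISA + deviation = 3 + (-19.5) = -16.5°C.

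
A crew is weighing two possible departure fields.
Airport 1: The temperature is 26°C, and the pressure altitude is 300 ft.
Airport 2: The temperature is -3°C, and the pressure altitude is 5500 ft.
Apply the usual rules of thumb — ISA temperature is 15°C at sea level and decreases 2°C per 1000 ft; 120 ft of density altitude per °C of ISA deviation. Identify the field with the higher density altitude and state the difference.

Airport 2 by 2968 ft

Airport 1: ISA temp = 14.4°C, deviation +11.6°C, DA = 300 + 120 × 11.6 = 1692 ft.
Airport 2: ISA temp = 4°C, deviation -7°C, DA = 5500 + 120 × (-7) = 4660 ft.
Airport 2 is higher by 4660 − 1692 = 2968 ft.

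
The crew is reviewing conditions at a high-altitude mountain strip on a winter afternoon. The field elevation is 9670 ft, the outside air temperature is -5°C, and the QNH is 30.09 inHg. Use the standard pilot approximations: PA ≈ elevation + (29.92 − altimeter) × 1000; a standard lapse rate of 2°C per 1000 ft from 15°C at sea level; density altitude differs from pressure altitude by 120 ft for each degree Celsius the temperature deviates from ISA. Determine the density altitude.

Pressure altitude = 9670 + (29.92 − 30.09) × 1000 = 9670 + (-170) = 9500 ft.
ISA temperature at 9500 ft = 15 − 2 × (9500/1000) = -4°C.
ISA deviation = -5 − (-4) = -1°C.
Density altitude = 9500 + 120 × (-1) = 9380 ft.

9380 ft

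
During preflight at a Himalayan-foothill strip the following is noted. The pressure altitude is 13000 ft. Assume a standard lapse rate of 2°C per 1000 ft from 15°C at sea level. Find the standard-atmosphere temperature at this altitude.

-11°C

ISA temperature = 15 − 2 × (13000/1000) = 15 − 26 = -11°C.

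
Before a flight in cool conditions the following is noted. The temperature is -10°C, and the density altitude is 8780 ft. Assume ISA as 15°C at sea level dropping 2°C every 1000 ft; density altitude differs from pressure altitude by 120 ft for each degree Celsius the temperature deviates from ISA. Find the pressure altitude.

9500 ft

DA = PA + 120 × (OAT − (15 − 2·PA/1000)) = PA + 120·OAT − 1800 + 0.24·PA = 1.24·PA + 120·OAT − 1800.
So 1.24·PA = 8780 − 120 × (-10) + 1800 = 11780.
PA = 11780 / 1.24 = 9500 ft.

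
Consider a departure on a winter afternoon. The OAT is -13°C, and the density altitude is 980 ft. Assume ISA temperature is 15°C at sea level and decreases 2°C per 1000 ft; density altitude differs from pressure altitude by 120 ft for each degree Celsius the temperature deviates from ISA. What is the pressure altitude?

3500 ft

DA = PA + 120 × (OAT − (15 − 2·PA/1000)) = PA + 120·OAT − 1800 + 0.24·PA = 1.24·PA + 120·OAT − 1800.
So 1.24·PA = 980 − 120 × (-13) + 1800 = 4340.
PA = 4340 / 1.24 = 3500 ft.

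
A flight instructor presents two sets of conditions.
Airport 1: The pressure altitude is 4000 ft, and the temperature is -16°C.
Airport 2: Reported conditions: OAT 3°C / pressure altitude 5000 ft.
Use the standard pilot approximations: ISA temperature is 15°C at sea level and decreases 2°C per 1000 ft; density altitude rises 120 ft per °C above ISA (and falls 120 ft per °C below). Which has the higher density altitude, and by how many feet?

Airport 1: ISA temp = 7°C, deviation -23°C, DA = 4000 + 120 × (-23) = 1240 ft.
Airport 2: ISA temp = 5°C, deviation -2°C, DA = 5000 + 120 × (-2) = 4760 ft.
Airport 2 is higher by 4760 − 1240 = 3520 ft.

Airport 2 by 3520 ft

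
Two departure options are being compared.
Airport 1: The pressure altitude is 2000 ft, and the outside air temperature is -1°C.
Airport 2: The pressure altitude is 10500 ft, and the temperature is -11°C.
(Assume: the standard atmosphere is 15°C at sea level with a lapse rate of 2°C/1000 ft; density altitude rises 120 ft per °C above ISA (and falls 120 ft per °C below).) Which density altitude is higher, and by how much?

Airport 2 by 9340 ft

Airport 1: ISA temp = 11°C, deviation -12°C, DA = 2000 + 120 × (-12) = 560 ft.
Airport 2: ISA temp = -6°C, deviation -5°C, DA = 10500 + 120 × (-5) = 9900 ft.
Airport 2 is higher by 9900 − 560 = 9340 ft.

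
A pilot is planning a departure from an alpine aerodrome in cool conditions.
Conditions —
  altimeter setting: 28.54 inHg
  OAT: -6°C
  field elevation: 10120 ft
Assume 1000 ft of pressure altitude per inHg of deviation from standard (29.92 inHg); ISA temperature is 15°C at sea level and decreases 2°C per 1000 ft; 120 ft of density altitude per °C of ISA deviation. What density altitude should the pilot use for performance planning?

Pressure altitude = 10120 + (29.92 − 28.54) × 1000 = 10120 + (+1380) = 11500 ft.
ISA temperature at 11500 ft = 15 − 2 × (11500/1000) = -8°C.
ISA deviation = -6 − (-8) = +2°C.
Density altitude = 11500 + 120 × (2) = 11740 ft.

11740 ft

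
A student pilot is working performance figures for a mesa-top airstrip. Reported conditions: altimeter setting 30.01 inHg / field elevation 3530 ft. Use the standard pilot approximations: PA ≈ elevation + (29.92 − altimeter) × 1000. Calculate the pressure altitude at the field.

3440 ft

Pressure correction = (29.92 − 30.01) × 1000 = -90 ft.
Pressure altitude = 3530 + (-90) = 3440 ft.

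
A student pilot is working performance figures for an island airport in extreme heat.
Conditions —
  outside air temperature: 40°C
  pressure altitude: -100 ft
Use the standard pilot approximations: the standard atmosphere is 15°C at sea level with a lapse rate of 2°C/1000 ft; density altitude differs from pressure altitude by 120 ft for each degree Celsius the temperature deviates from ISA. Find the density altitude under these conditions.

ISA temperature at -100 ft = 15 − 2 × (-100/1000) = 15.2°C.
ISA deviation = 40 − 15.2 = +24.8°C.
Density altitude = -100 + 120 × (24.8) = -100 + (+2976) = 2876 ft.

2876 ft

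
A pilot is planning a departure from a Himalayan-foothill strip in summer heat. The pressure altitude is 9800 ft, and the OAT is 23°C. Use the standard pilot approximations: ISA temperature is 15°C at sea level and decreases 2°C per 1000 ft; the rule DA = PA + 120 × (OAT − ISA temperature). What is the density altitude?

ISA temperature at 9800 ft = 15 − 2 × (9800/1000) = -4.6°C.
ISA deviation = 23 − (-4.6) = +27.6°C.
Density altitude = 9800 + 120 × (27.6) = 9800 + (+3312) = 13112 ft.

13112 ft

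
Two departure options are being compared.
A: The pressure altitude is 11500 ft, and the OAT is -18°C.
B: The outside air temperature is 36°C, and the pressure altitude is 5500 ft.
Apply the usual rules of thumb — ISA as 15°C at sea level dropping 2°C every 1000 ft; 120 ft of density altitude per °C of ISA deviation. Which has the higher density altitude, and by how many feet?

A: ISA temp = -8°C, deviation -10°C, DA = 11500 + 120 × (-10) = 10300 ft.
B: ISA temp = 4°C, deviation +32°C, DA = 5500 + 120 × 32 = 9340 ft.
A is higher by 10300 − 9340 = 960 ft.

A by 960 ft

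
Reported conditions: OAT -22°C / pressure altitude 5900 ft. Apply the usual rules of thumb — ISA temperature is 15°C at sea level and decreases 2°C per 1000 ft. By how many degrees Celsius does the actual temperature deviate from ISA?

ISA temperature at 5900 ft = 15 − 2 × (5900/1000) = 3.2°C.
Deviation = OAT − ISA = -22 − 3.2 = -25.2°C.

ISA-25.2°C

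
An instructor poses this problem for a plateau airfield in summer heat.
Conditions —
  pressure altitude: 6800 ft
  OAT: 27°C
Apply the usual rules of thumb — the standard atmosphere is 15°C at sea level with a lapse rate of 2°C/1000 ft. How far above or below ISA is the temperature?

ISA temperature at 6800 ft = 15 − 2 × (6800/1000) = 1.4°C.
Deviation = OAT − ISA = 27 − 1.4 = +25.6°C.

ISA+25.6°C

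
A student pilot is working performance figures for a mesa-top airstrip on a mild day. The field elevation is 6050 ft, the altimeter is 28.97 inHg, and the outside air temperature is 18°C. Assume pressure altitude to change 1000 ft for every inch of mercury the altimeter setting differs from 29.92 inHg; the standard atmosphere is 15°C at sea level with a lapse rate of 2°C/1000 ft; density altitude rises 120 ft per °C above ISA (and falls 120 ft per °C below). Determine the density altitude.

9040 ft

Pressure altitude = 6050 + (29.92 − 28.97) × 1000 = 6050 + (+950) = 7000 ft.
ISA temperature at 7000 ft = 15 − 2 × (7000/1000) = 1°C.
ISA deviation = 18 − 1 = +17°C.
Density altitude = 7000 + 120 × (17) = 9040 ft.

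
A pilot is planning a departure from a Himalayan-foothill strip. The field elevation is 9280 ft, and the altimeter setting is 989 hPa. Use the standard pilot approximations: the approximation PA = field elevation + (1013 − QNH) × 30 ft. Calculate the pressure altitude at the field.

10000 ft

Pressure correction = (1013 − 989) × 30 = +720 ft.
Pressure altitude = 9280 + (+720) = 10000 ft.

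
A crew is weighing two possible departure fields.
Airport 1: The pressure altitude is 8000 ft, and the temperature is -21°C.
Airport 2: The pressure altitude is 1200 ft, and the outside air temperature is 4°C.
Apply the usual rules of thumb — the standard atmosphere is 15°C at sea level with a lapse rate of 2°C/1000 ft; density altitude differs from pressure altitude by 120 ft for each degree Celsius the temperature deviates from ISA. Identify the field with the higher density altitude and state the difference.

Airport 1: ISA temp = -1°C, deviation -20°C, DA = 8000 + 120 × (-20) = 5600 ft.
Airport 2: ISA temp = 12.6°C, deviation -8.6°C, DA = 1200 + 120 × (-8.6) = 168 ft.
Airport 1 is higher by 5600 − 168 = 5432 ft.

Airport 1 by 5432 ft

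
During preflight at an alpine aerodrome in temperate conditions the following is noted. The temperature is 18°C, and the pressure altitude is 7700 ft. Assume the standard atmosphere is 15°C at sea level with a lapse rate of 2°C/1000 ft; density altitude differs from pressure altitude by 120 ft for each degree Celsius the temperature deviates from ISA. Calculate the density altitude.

9908 ft

ISA temperature at 7700 ft = 15 − 2 × (7700/1000) = -0.4°C.
ISA deviation = 18 − (-0.4) = +18.4°C.
Density altitude = 7700 + 120 × (18.4) = 7700 + (+2208) = 9908 ft.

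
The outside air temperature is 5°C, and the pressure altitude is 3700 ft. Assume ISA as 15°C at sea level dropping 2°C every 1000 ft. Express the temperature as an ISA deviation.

ISA temperature at 3700 ft = 15 − 2 × (3700/1000) = 7.6°C.
Deviation = OAT − ISA = 5 − 7.6 = -2.6°C.

ISA-2.6°C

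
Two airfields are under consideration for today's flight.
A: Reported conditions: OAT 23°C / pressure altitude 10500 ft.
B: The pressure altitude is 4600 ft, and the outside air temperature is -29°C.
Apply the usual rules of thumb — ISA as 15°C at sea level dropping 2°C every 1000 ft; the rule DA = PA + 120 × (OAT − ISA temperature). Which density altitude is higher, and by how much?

A by 13556 ft

A: ISA temp = -6°C, deviation +29°C, DA = 10500 + 120 × 29 = 13980 ft.
B: ISA temp = 5.8°C, deviation -34.8°C, DA = 4600 + 120 × (-34.8) = 424 ft.
A is higher by 13980 − 424 = 13556 ft.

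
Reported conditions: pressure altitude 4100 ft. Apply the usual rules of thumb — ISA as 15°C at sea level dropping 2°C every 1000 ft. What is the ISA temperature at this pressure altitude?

6.8°C

ISA temperature = 15 − 2 × (4100/1000) = 15 − 8.2 = 6.8°C.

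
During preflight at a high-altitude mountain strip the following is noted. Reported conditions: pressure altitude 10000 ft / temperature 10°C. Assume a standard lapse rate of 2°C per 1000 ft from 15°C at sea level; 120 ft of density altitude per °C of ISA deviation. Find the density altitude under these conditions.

ISA temperature at 10000 ft = 15 − 2 × (10000/1000) = -5°C.
ISA deviation = 10 − (-5) = +15°C.
Density altitude = 10000 + 120 × (15) = 10000 + (+1800) = 11800 ft.

11800 ft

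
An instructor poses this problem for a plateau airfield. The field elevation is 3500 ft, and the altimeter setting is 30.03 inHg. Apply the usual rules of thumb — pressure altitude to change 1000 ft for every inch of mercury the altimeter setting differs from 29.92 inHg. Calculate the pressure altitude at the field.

Pressure correction = (29.92 − 30.03) × 1000 = -110 ft.
Pressure altitude = 3500 + (-110) = 3390 ft.

3390 ft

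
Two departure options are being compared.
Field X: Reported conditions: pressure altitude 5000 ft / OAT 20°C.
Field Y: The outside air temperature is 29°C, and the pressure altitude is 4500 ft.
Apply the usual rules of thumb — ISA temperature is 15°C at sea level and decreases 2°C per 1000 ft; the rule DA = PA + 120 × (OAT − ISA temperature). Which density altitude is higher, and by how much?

Field Y by 460 ft

Field X: ISA temp = 5°C, deviation +15°C, DA = 5000 + 120 × 15 = 6800 ft.
Field Y: ISA temp = 6°C, deviation +23°C, DA = 4500 + 120 × 23 = 7260 ft.
Field Y is higher by 7260 − 6800 = 460 ft.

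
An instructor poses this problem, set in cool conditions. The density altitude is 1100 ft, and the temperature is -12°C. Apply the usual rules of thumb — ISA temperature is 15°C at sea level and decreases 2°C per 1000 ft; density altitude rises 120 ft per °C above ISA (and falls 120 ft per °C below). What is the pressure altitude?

3500 ft

DA = PA + 120 × (OAT − (15 − 2·PA/1000)) = PA + 120·OAT − 1800 + 0.24·PA = 1.24·PA + 120·OAT − 1800.
So 1.24·PA = 1100 − 120 × (-12) + 1800 = 4340.
PA = 4340 / 1.24 = 3500 ft.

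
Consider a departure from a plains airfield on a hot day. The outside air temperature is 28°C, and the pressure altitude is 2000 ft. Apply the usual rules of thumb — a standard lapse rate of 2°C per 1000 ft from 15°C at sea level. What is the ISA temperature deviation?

ISA+17°C

ISA temperature at 2000 ft = 15 − 2 × (2000/1000) = 11°C.
Deviation = OAT − ISA = 28 − 11 = +17°C.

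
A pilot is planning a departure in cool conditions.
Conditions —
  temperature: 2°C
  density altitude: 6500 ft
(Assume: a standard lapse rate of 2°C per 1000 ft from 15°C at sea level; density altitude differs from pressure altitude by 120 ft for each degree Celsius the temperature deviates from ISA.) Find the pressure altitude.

DA = PA + 120 × (OAT − (15 − 2·PA/1000)) = PA + 120·OAT − 1800 + 0.24·PA = 1.24·PA + 120·OAT − 1800.
So 1.24·PA = 6500 − 120 × 2 + 1800 = 8060.
PA = 8060 / 1.24 = 6500 ft.

6500 ft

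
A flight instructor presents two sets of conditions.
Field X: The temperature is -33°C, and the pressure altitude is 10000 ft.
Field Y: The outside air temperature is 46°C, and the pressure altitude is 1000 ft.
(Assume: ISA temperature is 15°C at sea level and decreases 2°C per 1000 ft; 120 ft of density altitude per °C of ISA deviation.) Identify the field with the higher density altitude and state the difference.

Field X: ISA temp = -5°C, deviation -28°C, DA = 10000 + 120 × (-28) = 6640 ft.
Field Y: ISA temp = 13°C, deviation +33°C, DA = 1000 + 120 × 33 = 4960 ft.
Field X is higher by 6640 − 4960 = 1680 ft.

Field X by 1680 ft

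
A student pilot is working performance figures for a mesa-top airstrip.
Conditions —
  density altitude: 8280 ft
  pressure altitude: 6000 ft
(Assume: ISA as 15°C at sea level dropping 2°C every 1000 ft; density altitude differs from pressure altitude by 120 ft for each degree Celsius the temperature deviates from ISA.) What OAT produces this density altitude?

22°C

Density altitude − pressure altitude = 8280 − 6000 = +2280 ft.
At 120 ft/°C that is an ISA deviation of 2280/120 = +19°C.
ISA temperature at 6000 ft = 15 − 2 × (6000/1000) = 3°C.
OAT = ISA + deviation = 3 + (+19) = 22°C.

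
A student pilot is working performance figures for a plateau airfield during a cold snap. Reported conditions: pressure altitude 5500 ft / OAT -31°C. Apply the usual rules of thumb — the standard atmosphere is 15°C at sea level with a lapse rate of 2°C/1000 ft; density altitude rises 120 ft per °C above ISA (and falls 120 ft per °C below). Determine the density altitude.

ISA temperature at 5500 ft = 15 − 2 × (5500/1000) = 4°C.
ISA deviation = -31 − 4 = -35°C.
Density altitude = 5500 + 120 × (-35) = 5500 + (-4200) = 1300 ft.

1300 ft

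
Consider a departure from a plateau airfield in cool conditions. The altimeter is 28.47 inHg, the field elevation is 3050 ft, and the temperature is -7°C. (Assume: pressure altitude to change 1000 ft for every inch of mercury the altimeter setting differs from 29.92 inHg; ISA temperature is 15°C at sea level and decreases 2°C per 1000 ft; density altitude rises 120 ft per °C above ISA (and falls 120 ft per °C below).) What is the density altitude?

2940 ft

Pressure altitude = 3050 + (29.92 − 28.47) × 1000 = 3050 + (+1450) = 4500 ft.
ISA temperature at 4500 ft = 15 − 2 × (4500/1000) = 6°C.
ISA deviation = -7 − 6 = -13°C.
Density altitude = 4500 + 120 × (-13) = 2940 ft.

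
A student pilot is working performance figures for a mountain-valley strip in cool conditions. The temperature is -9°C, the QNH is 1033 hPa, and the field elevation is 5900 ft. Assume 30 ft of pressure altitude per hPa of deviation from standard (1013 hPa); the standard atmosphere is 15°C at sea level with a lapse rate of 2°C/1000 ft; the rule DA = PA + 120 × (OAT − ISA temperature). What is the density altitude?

Pressure altitude = 5900 + (1013 − 1033) × 30 = 5900 + (-600) = 5300 ft.
ISA temperature at 5300 ft = 15 − 2 × (5300/1000) = 4.4°C.
ISA deviation = -9 − 4.4 = -13.4°C.
Density altitude = 5300 + 120 × (-13.4) = 3692 ft.

3692 ft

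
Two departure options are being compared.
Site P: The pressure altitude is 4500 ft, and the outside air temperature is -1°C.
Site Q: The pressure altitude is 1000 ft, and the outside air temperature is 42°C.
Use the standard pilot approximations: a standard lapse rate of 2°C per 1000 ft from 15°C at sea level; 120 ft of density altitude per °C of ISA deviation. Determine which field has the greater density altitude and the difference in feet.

Site P: ISA temp = 6°C, deviation -7°C, DA = 4500 + 120 × (-7) = 3660 ft.
Site Q: ISA temp = 13°C, deviation +29°C, DA = 1000 + 120 × 29 = 4480 ft.
Site Q is higher by 4480 − 3660 = 820 ft.

Site Q by 820 ft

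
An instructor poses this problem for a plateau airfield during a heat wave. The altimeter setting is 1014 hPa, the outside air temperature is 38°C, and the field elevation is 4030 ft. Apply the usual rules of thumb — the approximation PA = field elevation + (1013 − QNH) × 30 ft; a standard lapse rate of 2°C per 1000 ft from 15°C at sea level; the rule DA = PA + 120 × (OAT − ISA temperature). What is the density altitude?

7720 ft

Pressure altitude = 4030 + (1013 − 1014) × 30 = 4030 + (-30) = 4000 ft.
ISA temperature at 4000 ft = 15 − 2 × (4000/1000) = 7°C.
ISA deviation = 38 − 7 = +31°C.
Density altitude = 4000 + 120 × (31) = 7720 ft.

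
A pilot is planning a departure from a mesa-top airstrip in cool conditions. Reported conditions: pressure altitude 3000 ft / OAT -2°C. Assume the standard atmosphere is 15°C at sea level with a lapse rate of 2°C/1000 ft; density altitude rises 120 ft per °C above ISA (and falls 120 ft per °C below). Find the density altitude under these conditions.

1680 ft

ISA temperature at 3000 ft = 15 − 2 × (3000/1000) = 9°C.
ISA deviation = -2 − 9 = -11°C.
Density altitude = 3000 + 120 × (-11) = 3000 + (-1320) = 1680 ft.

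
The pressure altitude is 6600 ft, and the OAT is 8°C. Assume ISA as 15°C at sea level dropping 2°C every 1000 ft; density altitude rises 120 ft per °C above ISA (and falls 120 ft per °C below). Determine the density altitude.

7344 ft

ISA temperature at 6600 ft = 15 − 2 × (6600/1000) = 1.8°C.
ISA deviation = 8 − 1.8 = +6.2°C.
Density altitude = 6600 + 120 × (6.2) = 6600 + (+744) = 7344 ft.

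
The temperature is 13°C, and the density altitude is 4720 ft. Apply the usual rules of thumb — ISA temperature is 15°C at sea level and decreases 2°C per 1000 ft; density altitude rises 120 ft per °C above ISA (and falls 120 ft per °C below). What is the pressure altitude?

4000 ft

DA = PA + 120 × (OAT − (15 − 2·PA/1000)) = PA + 120·OAT − 1800 + 0.24·PA = 1.24·PA + 120·OAT − 1800.
So 1.24·PA = 4720 − 120 × 13 + 1800 = 4960.
PA = 4960 / 1.24 = 4000 ft.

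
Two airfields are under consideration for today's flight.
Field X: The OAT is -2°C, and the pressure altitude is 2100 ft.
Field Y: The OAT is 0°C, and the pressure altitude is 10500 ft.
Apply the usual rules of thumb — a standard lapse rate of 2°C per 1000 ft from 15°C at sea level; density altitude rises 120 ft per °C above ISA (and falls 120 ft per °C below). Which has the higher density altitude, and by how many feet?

Field Y by 10656 ft

Field X: ISA temp = 10.8°C, deviation -12.8°C, DA = 2100 + 120 × (-12.8) = 564 ft.
Field Y: ISA temp = -6°C, deviation +6°C, DA = 10500 + 120 × 6 = 11220 ft.
Field Y is higher by 11220 − 564 = 10656 ft.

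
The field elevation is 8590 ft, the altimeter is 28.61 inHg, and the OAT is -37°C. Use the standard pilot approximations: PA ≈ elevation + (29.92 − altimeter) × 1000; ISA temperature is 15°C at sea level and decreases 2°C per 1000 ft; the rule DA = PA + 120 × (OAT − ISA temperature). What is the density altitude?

Pressure altitude = 8590 + (29.92 − 28.61) × 1000 = 8590 + (+1310) = 9900 ft.
ISA temperature at 9900 ft = 15 − 2 × (9900/1000) = -4.8°C.
ISA deviation = -37 − (-4.8) = -32.2°C.
Density altitude = 9900 + 120 × (-32.2) = 6036 ft.

6036 ft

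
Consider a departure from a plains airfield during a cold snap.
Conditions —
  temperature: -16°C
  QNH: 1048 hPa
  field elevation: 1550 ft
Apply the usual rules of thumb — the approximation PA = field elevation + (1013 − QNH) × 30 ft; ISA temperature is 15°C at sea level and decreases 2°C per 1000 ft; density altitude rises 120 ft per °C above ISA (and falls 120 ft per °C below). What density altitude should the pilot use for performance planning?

Pressure altitude = 1550 + (1013 − 1048) × 30 = 1550 + (-1050) = 500 ft.
ISA temperature at 500 ft = 15 − 2 × (500/1000) = 14°C.
ISA deviation = -16 − 14 = -30°C.
Density altitude = 500 + 120 × (-30) = -3100 ft.

-3100 ft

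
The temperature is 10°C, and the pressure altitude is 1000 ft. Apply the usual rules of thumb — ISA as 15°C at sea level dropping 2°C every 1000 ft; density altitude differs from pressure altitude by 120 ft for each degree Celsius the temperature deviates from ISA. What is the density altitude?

ISA temperature at 1000 ft = 15 − 2 × (1000/1000) = 13°C.
ISA deviation = 10 − 13 = -3°C.
Density altitude = 1000 + 120 × (-3) = 1000 + (-360) = 640 ft.

640 ft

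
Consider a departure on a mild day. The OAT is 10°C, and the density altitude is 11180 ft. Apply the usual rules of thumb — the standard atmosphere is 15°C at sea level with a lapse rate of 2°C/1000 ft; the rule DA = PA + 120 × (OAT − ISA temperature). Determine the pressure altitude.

DA = PA + 120 × (OAT − (15 − 2·PA/1000)) = PA + 120·OAT − 1800 + 0.24·PA = 1.24·PA + 120·OAT − 1800.
So 1.24·PA = 11180 − 120 × 10 + 1800 = 11780.
PA = 11780 / 1.24 = 9500 ft.

9500 ft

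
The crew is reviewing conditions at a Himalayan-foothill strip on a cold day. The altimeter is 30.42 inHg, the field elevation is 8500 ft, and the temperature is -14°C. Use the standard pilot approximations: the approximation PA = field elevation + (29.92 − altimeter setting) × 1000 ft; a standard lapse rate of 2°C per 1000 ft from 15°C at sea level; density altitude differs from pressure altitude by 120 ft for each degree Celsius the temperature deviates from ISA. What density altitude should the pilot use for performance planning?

6440 ft

Pressure altitude = 8500 + (29.92 − 30.42) × 1000 = 8500 + (-500) = 8000 ft.
ISA temperature at 8000 ft = 15 − 2 × (8000/1000) = -1°C.
ISA deviation = -14 − (-1) = -13°C.
Density altitude = 8000 + 120 × (-13) = 6440 ft.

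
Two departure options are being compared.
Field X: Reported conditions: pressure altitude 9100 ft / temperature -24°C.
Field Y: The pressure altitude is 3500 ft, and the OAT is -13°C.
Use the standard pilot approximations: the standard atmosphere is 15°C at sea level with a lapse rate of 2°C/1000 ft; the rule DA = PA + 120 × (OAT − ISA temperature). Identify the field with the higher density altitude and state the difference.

Field X: ISA temp = -3.2°C, deviation -20.8°C, DA = 9100 + 120 × (-20.8) = 6604 ft.
Field Y: ISA temp = 8°C, deviation -21°C, DA = 3500 + 120 × (-21) = 980 ft.
Field X is higher by 6604 − 980 = 5624 ft.

Field X by 5624 ft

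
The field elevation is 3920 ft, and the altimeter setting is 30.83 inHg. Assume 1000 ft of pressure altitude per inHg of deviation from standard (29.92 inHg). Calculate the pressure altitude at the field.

3010 ft

Pressure correction = (29.92 − 30.83) × 1000 = -910 ft.
Pressure altitude = 3920 + (-910) = 3010 ft.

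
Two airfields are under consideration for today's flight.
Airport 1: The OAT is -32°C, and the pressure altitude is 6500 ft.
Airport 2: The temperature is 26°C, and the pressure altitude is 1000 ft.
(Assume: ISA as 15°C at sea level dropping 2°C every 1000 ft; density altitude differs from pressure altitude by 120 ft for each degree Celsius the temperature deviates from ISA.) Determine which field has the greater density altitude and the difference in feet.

Airport 1: ISA temp = 2°C, deviation -34°C, DA = 6500 + 120 × (-34) = 2420 ft.
Airport 2: ISA temp = 13°C, deviation +13°C, DA = 1000 + 120 × 13 = 2560 ft.
Airport 2 is higher by 2560 − 2420 = 140 ft.

Airport 2 by 140 ft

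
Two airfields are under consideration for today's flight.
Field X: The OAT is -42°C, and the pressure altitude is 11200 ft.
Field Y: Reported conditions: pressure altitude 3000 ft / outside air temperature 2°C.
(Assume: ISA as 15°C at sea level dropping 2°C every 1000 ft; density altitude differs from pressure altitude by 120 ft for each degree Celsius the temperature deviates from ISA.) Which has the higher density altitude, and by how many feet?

Field X by 4888 ft

Field X: ISA temp = -7.4°C, deviation -34.6°C, DA = 11200 + 120 × (-34.6) = 7048 ft.
Field Y: ISA temp = 9°C, deviation -7°C, DA = 3000 + 120 × (-7) = 2160 ft.
Field X is higher by 7048 − 2160 = 4888 ft.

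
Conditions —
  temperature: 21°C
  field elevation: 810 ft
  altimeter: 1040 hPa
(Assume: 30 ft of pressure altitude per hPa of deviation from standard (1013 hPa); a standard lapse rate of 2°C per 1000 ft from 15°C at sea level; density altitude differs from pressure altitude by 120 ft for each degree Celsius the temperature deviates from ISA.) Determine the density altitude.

720 ft

Pressure altitude = 810 + (1013 − 1040) × 30 = 810 + (-810) = 0 ft.
ISA temperature at 0 ft = 15 − 2 × (0/1000) = 15°C.
ISA deviation = 21 − 15 = +6°C.
Density altitude = 0 + 120 × (6) = 720 ft.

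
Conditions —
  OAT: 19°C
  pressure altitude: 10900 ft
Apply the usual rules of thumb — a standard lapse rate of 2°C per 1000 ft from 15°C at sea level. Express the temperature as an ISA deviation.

ISA+25.8°C

ISA temperature at 10900 ft = 15 − 2 × (10900/1000) = -6.8°C.
Deviation = OAT − ISA = 19 − (-6.8) = +25.8°C.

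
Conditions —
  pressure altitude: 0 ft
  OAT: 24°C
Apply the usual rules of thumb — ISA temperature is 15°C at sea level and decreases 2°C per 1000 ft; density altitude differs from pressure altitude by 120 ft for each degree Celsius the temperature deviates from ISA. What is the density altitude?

1080 ft

ISA temperature at 0 ft = 15 − 2 × (0/1000) = 15°C.
ISA deviation = 24 − 15 = +9°C.
Density altitude = 0 + 120 × (9) = 0 + (+1080) = 1080 ft.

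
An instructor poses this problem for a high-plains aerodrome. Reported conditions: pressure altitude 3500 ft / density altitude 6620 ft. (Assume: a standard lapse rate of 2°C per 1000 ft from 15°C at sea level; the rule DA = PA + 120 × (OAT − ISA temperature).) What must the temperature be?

34°C

Density altitude − pressure altitude = 6620 − 3500 = +3120 ft.
At 120 ft/°C that is an ISA deviation of 3120/120 = +26°C.
ISA temperature at 3500 ft = 15 − 2 × (3500/1000) = 8°C.
OAT = ISA + deviation = 8 + (+26) = 34°C.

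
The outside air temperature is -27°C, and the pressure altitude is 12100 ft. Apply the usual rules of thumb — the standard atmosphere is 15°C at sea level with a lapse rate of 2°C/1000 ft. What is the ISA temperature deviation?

ISA-17.8°C

ISA temperature at 12100 ft = 15 − 2 × (12100/1000) = -9.2°C.
Deviation = OAT − ISA = -27 − (-9.2) = -17.8°C.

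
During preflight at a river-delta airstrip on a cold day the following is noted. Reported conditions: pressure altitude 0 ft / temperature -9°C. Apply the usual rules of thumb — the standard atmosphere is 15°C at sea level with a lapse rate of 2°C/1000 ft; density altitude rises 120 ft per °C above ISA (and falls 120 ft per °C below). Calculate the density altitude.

-2880 ft

ISA temperature at 0 ft = 15 − 2 × (0/1000) = 15°C.
ISA deviation = -9 − 15 = -24°C.
Density altitude = 0 + 120 × (-24) = 0 + (-2880) = -2880 ft.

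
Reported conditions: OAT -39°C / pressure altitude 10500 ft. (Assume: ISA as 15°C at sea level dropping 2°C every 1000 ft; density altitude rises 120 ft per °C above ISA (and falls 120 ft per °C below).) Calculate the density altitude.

ISA temperature at 10500 ft = 15 − 2 × (10500/1000) = -6°C.
ISA deviation = -39 − (-6) = -33°C.
Density altitude = 10500 + 120 × (-33) = 10500 + (-3960) = 6540 ft.

6540 ft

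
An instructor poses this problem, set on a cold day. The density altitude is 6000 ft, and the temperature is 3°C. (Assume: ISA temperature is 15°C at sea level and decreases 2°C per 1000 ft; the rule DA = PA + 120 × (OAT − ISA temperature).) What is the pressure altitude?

6000 ft

DA = PA + 120 × (OAT − (15 − 2·PA/1000)) = PA + 120·OAT − 1800 + 0.24·PA = 1.24·PA + 120·OAT − 1800.
So 1.24·PA = 6000 − 120 × 3 + 1800 = 7440.
PA = 7440 / 1.24 = 6000 ft.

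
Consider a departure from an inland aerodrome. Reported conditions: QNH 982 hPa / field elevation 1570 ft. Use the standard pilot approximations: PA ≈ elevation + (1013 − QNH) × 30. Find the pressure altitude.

2500 ft

Pressure correction = (1013 − 982) × 30 = +930 ft.
Pressure altitude = 1570 + (+930) = 2500 ft.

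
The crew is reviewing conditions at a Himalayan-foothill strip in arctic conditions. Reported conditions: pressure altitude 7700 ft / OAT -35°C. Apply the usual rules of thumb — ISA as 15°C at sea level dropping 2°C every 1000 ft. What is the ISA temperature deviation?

ISA temperature at 7700 ft = 15 − 2 × (7700/1000) = -0.4°C.
Deviation = OAT − ISA = -35 − (-0.4) = -34.6°C.

ISA-34.6°C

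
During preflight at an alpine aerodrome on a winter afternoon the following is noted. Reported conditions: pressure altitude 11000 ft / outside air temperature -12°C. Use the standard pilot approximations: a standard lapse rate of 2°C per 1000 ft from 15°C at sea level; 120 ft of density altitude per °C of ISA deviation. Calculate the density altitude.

ISA temperature at 11000 ft = 15 − 2 × (11000/1000) = -7°C.
ISA deviation = -12 − (-7) = -5°C.
Density altitude = 11000 + 120 × (-5) = 11000 + (-600) = 10400 ft.

10400 ft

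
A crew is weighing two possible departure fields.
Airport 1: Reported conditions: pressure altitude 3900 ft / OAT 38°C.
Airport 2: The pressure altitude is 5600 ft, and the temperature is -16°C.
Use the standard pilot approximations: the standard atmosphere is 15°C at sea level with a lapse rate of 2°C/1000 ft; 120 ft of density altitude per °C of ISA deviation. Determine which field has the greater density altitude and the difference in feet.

Airport 1 by 4372 ft

Airport 1: ISA temp = 7.2°C, deviation +30.8°C, DA = 3900 + 120 × 30.8 = 7596 ft.
Airport 2: ISA temp = 3.8°C, deviation -19.8°C, DA = 5600 + 120 × (-19.8) = 3224 ft.
Airport 1 is higher by 7596 − 3224 = 4372 ft.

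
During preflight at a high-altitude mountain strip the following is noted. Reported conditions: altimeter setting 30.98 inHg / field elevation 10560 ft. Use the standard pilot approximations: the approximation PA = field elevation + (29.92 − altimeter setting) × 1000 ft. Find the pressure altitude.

Pressure correction = (29.92 − 30.98) × 1000 = -1060 ft.
Pressure altitude = 10560 + (-1060) = 9500 ft.

9500 ft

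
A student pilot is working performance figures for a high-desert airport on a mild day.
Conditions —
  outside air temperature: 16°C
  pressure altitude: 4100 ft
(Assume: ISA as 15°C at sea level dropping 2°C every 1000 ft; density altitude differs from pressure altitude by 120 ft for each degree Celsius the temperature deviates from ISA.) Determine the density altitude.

5204 ft

ISA temperature at 4100 ft = 15 − 2 × (4100/1000) = 6.8°C.
ISA deviation = 16 − 6.8 = +9.2°C.
Density altitude = 4100 + 120 × (9.2) = 4100 + (+1104) = 5204 ft.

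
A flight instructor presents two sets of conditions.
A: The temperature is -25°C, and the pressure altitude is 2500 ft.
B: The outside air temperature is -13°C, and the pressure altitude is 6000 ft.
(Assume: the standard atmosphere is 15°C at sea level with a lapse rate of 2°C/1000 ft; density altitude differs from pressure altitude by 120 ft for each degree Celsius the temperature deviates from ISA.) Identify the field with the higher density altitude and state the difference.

A: ISA temp = 10°C, deviation -35°C, DA = 2500 + 120 × (-35) = -1700 ft.
B: ISA temp = 3°C, deviation -16°C, DA = 6000 + 120 × (-16) = 4080 ft.
B is higher by 4080 − (-1700) = 5780 ft.

B by 5780 ft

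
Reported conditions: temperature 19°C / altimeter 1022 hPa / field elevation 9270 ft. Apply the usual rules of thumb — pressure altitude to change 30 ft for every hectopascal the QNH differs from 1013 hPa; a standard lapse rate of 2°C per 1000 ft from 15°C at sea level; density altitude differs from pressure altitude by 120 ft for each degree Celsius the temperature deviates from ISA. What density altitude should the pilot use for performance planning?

Pressure altitude = 9270 + (1013 − 1022) × 30 = 9270 + (-270) = 9000 ft.
ISA temperature at 9000 ft = 15 − 2 × (9000/1000) = -3°C.
ISA deviation = 19 − (-3) = +22°C.
Density altitude = 9000 + 120 × (22) = 11640 ft.

11640 ft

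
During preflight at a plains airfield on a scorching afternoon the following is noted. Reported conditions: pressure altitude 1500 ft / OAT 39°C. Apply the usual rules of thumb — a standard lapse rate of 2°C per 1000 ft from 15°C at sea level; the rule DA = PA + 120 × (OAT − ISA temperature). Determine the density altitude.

4740 ft

ISA temperature at 1500 ft = 15 − 2 × (1500/1000) = 12°C.
ISA deviation = 39 − 12 = +27°C.
Density altitude = 1500 + 120 × (27) = 1500 + (+3240) = 4740 ft.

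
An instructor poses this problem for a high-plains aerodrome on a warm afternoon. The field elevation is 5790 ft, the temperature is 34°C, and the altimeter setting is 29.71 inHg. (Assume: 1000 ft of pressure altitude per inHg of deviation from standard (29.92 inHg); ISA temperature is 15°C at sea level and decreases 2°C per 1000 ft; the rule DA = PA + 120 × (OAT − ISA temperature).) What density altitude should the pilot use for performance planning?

Pressure altitude = 5790 + (29.92 − 29.71) × 1000 = 5790 + (+210) = 6000 ft.
ISA temperature at 6000 ft = 15 − 2 × (6000/1000) = 3°C.
ISA deviation = 34 − 3 = +31°C.
Density altitude = 6000 + 120 × (31) = 9720 ft.

9720 ft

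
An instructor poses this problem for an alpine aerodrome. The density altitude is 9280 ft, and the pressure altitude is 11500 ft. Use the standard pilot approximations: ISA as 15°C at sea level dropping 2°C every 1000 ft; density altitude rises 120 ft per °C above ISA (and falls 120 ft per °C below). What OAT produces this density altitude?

-26.5°C

Density altitude − pressure altitude = 9280 − 11500 = -2220 ft.
At 120 ft/°C that is an ISA deviation of -2220/120 = -18.5°C.
ISA temperature at 11500 ft = 15 − 2 × (11500/1000) = -8°C.
OAT = ISA + deviation = -8 + (-18.5) = -26.5°C.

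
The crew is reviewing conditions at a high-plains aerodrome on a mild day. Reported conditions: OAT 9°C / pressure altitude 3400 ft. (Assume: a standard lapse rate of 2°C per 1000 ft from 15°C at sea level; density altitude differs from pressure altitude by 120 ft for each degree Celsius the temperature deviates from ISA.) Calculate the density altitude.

ISA temperature at 3400 ft = 15 − 2 × (3400/1000) = 8.2°C.
ISA deviation = 9 − 8.2 = +0.8°C.
Density altitude = 3400 + 120 × (0.8) = 3400 + (+96) = 3496 ft.

3496 ft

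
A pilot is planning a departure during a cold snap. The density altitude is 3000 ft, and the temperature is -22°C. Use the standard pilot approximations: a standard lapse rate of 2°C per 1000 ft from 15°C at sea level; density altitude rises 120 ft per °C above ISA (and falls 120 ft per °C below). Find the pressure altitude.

6000 ft

DA = PA + 120 × (OAT − (15 − 2·PA/1000)) = PA + 120·OAT − 1800 + 0.24·PA = 1.24·PA + 120·OAT − 1800.
So 1.24·PA = 3000 − 120 × (-22) + 1800 = 7440.
PA = 7440 / 1.24 = 6000 ft.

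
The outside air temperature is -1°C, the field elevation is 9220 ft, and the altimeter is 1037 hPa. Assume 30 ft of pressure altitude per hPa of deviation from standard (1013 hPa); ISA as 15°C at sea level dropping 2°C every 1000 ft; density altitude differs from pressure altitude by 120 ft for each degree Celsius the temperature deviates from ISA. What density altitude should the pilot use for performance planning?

8620 ft

Pressure altitude = 9220 + (1013 − 1037) × 30 = 9220 + (-720) = 8500 ft.
ISA temperature at 8500 ft = 15 − 2 × (8500/1000) = -2°C.
ISA deviation = -1 − (-2) = +1°C.
Density altitude = 8500 + 120 × (1) = 8620 ft.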